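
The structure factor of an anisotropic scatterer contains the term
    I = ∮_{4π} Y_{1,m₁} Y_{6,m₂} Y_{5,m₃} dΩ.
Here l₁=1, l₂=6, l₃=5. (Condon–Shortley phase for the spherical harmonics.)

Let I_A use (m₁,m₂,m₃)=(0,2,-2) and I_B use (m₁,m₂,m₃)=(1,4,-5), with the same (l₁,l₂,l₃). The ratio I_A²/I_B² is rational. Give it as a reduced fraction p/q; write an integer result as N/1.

Same 1,6,5: normalisation and zero-m 3j drop out of the ratio.
A: Δ: 2! 0! 10! / 13! → 1/858; sum: t=1:−1/30240 = -1/30240; 3j²(1 6 5; 0 2 -2) = Δ·Π!·Σ² = 16/429  (sign +1)
B: Δ: 2! 0! 10! / 13! → 1/858; sum: t=0:+1/7257600 = 1/7257600; 3j²(1 6 5; 1 4 -5) = Δ·Π!·Σ² = 1/858  (sign +1)
I_A²/I_B² = (16/429)/(1/858) = 32/1

32/1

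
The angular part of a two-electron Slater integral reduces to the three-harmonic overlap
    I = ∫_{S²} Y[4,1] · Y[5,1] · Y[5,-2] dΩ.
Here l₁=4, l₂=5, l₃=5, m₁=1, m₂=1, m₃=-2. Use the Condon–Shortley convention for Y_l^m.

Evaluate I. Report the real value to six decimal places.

0.128377

m-sum 0 ✓  L=14 even ✓  1≤5≤9 ✓
Π(2lᵢ+1) = 9×11×11 = 1089
triangle coeff Δ(4,5,5) = 1/3153150
Σ_t [0,4]: t=0:+1/69120 t=1:−1/1728 t=2:+1/576 t=3:−1/1728 t=4:+1/69120 = 7/11520
(3j)²=2/143 [(4 5 5; 0 0 0)], sign=-1
Σ_t [0,3]: t=0:+1/103680 t=1:−1/2880 t=2:+1/1152 t=3:−1/5184 = 7/20736
(3j)²=35/2574 [(4 5 5; 1 1 -2)], sign=-1
⇒ 4πI² = 35/169
I = (+1)√(35/169/(4π)) = 0.12837656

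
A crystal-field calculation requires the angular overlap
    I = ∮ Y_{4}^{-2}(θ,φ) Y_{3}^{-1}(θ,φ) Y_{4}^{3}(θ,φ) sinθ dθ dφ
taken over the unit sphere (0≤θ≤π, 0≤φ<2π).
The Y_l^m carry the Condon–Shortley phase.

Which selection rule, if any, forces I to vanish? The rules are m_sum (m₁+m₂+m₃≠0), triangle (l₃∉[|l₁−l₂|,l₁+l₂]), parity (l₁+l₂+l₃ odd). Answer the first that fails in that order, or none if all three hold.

parity

Σmᵢ = 0  ✓
l₃∈[|l₁−l₂|,l₁+l₂]=[1,7], have l₃=4  ✓
Σlᵢ = 11 ⇒ odd  ✗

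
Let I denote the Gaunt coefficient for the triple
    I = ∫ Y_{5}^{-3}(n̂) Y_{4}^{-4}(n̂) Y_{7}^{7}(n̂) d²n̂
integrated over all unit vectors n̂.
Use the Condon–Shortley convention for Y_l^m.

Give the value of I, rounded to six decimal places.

0.144075

m-sum 0 ✓  L=16 even ✓  1≤7≤9 ✓
Π(2lᵢ+1) = 11×9×15 = 1485
triangle coeff Δ(5,4,7) = 1/6126120
Σ_t [0,2]: t=0:+1/69120 t=1:−1/20736 t=2:+1/69120 = -1/51840
(3j)²=280/21879 [(5 4 7; 0 0 0)], sign=+1
Σ_t [0,0]: t=0:+1/58060800 = 1/58060800
(3j)²=7/510 [(5 4 7; -3 -4 7)], sign=+1
⇒ 4πI² = 980/3757
I = (+1)√(980/3757/(4π)) = 0.14407463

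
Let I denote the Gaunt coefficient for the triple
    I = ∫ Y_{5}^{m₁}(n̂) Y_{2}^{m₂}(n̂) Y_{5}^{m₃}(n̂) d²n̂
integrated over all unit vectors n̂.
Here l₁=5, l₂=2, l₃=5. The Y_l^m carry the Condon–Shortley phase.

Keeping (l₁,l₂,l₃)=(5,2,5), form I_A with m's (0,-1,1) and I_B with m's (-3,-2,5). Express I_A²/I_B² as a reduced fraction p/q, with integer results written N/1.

l's match ⇒ only the (l;m) 3-j factors differ between A and B.
A: triangle coeff Δ(5,2,5) = 1/38610; Σ_t [0,1]: t=0:+1/1440 t=1:−1/1152 = -1/5760; (3j)²=1/858 [(5 2 5; 0 -1 1)], sign=-1
B: triangle coeff Δ(5,2,5) = 1/38610; Σ_t [0,0]: t=0:+1/161280 = 1/161280; (3j)²=1/143 [(5 2 5; -3 -2 5)], sign=+1
I_A²/I_B² = (1/858)/(1/143) = 1/6

1/6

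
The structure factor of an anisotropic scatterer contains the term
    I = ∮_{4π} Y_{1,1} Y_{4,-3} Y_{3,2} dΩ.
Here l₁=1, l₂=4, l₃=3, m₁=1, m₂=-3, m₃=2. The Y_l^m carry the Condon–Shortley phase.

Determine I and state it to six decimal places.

-0.282095

m-sum 0 ✓  L=8 even ✓  3≤3≤5 ✓
Π(2lᵢ+1) = 3×9×7 = 189
triangle coeff Δ(1,4,3) = 1/252
Σ_t [1,1]: t=1:−1/36 = -1/36
(3j)²=4/63 [(1 4 3; 0 0 0)], sign=+1
Σ_t [0,0]: t=0:+1/240 = 1/240
(3j)²=1/12 [(1 4 3; 1 -3 2)], sign=-1
⇒ 4πI² = 1/1
I = (-1)√(1/1/(4π)) = -0.28209479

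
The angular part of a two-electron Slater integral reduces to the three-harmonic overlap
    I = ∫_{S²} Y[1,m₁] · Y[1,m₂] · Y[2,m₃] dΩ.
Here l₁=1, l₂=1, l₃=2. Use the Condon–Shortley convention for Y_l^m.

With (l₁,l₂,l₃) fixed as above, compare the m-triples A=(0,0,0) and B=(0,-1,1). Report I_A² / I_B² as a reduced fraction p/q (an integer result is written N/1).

l's match ⇒ only the (l;m) 3-j factors differ between A and B.
A: triangle coeff Δ(1,1,2) = 1/30; Σ_t [0,0]: t=0:+1/1 = 1/1; (3j)²=2/15 [(1 1 2; 0 0 0)], sign=+1
B: triangle coeff Δ(1,1,2) = 1/30; Σ_t [0,0]: t=0:+1/2 = 1/2; (3j)²=1/10 [(1 1 2; 0 -1 1)], sign=-1
I_A²/I_B² = (2/15)/(1/10) = 4/3

4/3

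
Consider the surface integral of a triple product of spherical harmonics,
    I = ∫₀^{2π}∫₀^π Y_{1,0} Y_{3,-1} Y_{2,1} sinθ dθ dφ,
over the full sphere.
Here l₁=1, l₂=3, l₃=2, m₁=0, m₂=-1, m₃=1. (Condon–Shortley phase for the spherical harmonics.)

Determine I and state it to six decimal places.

m-sum 0 ✓  L=6 even ✓  2≤2≤4 ✓
Π(2lᵢ+1) = 3×7×5 = 105
triangle coeff Δ(1,3,2) = 1/105
Σ_t [1,1]: t=1:−1/4 = -1/4
(3j)²=3/35 [(1 3 2; 0 0 0)], sign=-1
Σ_t [1,1]: t=1:−1/6 = -1/6
(3j)²=8/105 [(1 3 2; 0 -1 1)], sign=+1
⇒ 4πI² = 24/35
I = (-1)√(24/35/(4π)) = -0.23359668

-0.233597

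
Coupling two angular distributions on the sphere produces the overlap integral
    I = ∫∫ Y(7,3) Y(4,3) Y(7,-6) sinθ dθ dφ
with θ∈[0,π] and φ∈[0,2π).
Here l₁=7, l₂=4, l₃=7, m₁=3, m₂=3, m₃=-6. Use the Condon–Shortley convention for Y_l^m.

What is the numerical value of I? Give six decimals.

m-sum 0 ✓  L=18 even ✓  3≤7≤11 ✓
Π(2lᵢ+1) = 15×9×15 = 2025
triangle coeff Δ(7,4,7) = 1/58198140
Σ_t [0,4]: t=0:+1/17418240 t=1:−1/622080 t=2:+1/230400 t=3:−1/622080 t=4:+1/17418240 = 1/806400
(3j)²=2268/230945 [(7 4 7; 0 0 0)], sign=-1
Σ_t [3,4]: t=3:−1/52254720 t=4:+1/522547200 = -1/58060800
(3j)²=9/646 [(7 4 7; 3 3 -6)], sign=+1
⇒ 4πI² = 4133430/14919047
I = (-1)√(4133430/14919047/(4π)) = -0.14848406

-0.148484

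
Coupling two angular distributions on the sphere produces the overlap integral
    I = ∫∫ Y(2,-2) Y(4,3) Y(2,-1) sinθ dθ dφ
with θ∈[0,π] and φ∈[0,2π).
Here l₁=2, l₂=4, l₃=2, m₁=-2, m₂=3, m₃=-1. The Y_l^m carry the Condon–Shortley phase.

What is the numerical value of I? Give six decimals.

-0.238414

Checks pass: Σm=0; 8 even; l₃=2∈[2,6].
(2·2+1)(2·4+1)(2·2+1) = 225
Δ: 4! 0! 4! / 9! → 1/630
sum: t=2:+1/16 = 1/16
3j²(2 4 2; 0 0 0) = Δ·Π!·Σ² = 2/35  (sign +1)
sum: t=4:+1/144 = 1/144
3j²(2 4 2; -2 3 -1) = Δ·Π!·Σ² = 1/18  (sign -1)
combine: 4πI² = 225·2/35·1/18 = 5/7
take √, sign -1: I = -0.23841361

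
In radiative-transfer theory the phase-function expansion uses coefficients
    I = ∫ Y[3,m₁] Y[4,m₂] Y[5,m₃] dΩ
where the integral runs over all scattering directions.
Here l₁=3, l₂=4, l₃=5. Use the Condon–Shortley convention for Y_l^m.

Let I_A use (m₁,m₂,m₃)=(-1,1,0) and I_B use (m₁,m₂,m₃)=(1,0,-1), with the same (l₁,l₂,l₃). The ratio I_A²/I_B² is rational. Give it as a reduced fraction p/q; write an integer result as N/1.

3/242

Same 3,4,5: normalisation and zero-m 3j drop out of the ratio.
A: Δ: 2! 4! 6! / 13! → 1/180180; sum: t=0:+1/5760 t=1:−1/288 t=2:+1/288 = 1/5760; 3j²(3 4 5; -1 1 0) = Δ·Π!·Σ² = 1/12012  (sign -1)
B: Δ: 2! 4! 6! / 13! → 1/180180; sum: t=0:+1/384 t=1:−1/216 t=2:+1/2304 = -11/6912; 3j²(3 4 5; 1 0 -1) = Δ·Π!·Σ² = 11/1638  (sign -1)
I_A²/I_B² = (1/12012)/(11/1638) = 3/242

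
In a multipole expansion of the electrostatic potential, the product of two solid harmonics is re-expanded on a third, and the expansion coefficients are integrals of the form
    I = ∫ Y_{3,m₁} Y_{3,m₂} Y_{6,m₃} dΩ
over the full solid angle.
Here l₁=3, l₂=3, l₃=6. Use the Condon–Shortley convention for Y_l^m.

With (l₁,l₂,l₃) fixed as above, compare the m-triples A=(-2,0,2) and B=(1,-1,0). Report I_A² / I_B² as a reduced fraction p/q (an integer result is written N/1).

224/225

Same 3,3,6: normalisation and zero-m 3j drop out of the ratio.
A: Δ: 0! 6! 6! / 13! → 1/12012; sum: t=0:+1/4320 = 1/4320; 3j²(3 3 6; -2 0 2) = Δ·Π!·Σ² = 8/429  (sign +1)
B: Δ: 0! 6! 6! / 13! → 1/12012; sum: t=0:+1/2304 = 1/2304; 3j²(3 3 6; 1 -1 0) = Δ·Π!·Σ² = 75/4004  (sign +1)
I_A²/I_B² = (8/429)/(75/4004) = 224/225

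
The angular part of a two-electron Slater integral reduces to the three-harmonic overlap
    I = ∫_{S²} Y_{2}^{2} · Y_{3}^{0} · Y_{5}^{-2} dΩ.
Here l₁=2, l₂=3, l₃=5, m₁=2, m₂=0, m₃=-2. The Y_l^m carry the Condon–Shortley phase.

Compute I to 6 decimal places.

0.141758

m-sum 0 ✓  L=10 even ✓  1≤5≤5 ✓
Π(2lᵢ+1) = 5×7×11 = 385
triangle coeff Δ(2,3,5) = 1/2310
Σ_t [0,0]: t=0:+1/144 = 1/144
(3j)²=10/231 [(2 3 5; 0 0 0)], sign=-1
Σ_t [0,0]: t=0:+1/864 = 1/864
(3j)²=1/66 [(2 3 5; 2 0 -2)], sign=-1
⇒ 4πI² = 25/99
I = (+1)√(25/99/(4π)) = 0.14175797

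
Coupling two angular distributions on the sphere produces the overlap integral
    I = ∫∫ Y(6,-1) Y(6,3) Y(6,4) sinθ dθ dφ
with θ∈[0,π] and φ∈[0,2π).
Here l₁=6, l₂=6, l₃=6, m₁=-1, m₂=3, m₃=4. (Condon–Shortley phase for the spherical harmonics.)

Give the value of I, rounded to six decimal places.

-1 + 3 + 4 = 6 ≠ 0: azimuthal integral kills it; I = 0

0.000000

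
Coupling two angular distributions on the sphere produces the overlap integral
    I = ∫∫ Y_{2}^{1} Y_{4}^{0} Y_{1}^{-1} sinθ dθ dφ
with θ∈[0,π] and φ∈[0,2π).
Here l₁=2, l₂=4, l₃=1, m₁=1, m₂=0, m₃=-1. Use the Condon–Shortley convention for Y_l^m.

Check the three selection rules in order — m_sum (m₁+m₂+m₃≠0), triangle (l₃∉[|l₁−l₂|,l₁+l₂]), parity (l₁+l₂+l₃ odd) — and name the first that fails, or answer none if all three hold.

Σmᵢ = 0  ✓
l₃∈[|l₁−l₂|,l₁+l₂]=[2,6], have l₃=1  ✗
Σlᵢ = 7 ⇒ odd

triangle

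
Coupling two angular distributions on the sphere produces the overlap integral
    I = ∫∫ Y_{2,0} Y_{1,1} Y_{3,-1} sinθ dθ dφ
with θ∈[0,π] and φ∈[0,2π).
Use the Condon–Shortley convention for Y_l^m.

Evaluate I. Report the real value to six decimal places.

Rules hold: Σm=0, L=6 even, 1≤3≤3.
N = 5·3·7 = 105
Δ = 0!·4!·2!/7! = 1/105
Racah Σ t=0..0: t=0:+1/4 = 1/4
⇒ 3j(2 1 3; 0 0 0)² = 3/35, sgn -1
Racah Σ t=0..0: t=0:+1/8 = 1/8
⇒ 3j(2 1 3; 0 1 -1)² = 2/35, sgn +1
4πI² = N·(3j₀)²·(3jₘ)² = 18/35
I = -1·√(0.514286/4π) = -0.20230066

-0.202301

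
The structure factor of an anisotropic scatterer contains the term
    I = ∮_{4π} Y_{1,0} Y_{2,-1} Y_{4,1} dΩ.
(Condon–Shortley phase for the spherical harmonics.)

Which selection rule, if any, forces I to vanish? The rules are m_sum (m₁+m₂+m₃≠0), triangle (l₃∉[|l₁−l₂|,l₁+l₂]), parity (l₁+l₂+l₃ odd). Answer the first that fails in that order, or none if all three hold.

Σmᵢ = 0  ✓
l₃∈[|l₁−l₂|,l₁+l₂]=[1,3], have l₃=4  ✗
Σlᵢ = 7 ⇒ odd

triangle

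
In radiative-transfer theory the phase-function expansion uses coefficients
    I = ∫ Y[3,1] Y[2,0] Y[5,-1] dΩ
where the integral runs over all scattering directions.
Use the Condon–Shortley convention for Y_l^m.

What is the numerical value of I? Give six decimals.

-0.227318

Checks pass: Σm=0; 10 even; l₃=5∈[1,5].
(2·3+1)(2·2+1)(2·5+1) = 385
Δ: 0! 6! 4! / 11! → 1/2310
sum: t=0:+1/144 = 1/144
3j²(3 2 5; 0 0 0) = Δ·Π!·Σ² = 10/231  (sign -1)
sum: t=0:+1/192 = 1/192
3j²(3 2 5; 1 0 -1) = Δ·Π!·Σ² = 3/77  (sign +1)
combine: 4πI² = 385·10/231·3/77 = 50/77
take √, sign -1: I = -0.22731846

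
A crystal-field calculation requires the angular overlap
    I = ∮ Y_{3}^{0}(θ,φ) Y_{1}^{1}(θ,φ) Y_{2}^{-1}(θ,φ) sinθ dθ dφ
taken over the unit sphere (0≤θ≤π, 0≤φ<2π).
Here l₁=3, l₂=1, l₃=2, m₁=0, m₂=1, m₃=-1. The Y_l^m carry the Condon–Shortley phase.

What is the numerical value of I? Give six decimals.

0.143048

Checks pass: Σm=0; 6 even; l₃=2∈[2,4].
(2·3+1)(2·1+1)(2·2+1) = 105
Δ: 2! 4! 0! / 7! → 1/105
sum: t=1:−1/4 = -1/4
3j²(3 1 2; 0 0 0) = Δ·Π!·Σ² = 3/35  (sign -1)
sum: t=2:+1/12 = 1/12
3j²(3 1 2; 0 1 -1) = Δ·Π!·Σ² = 1/35  (sign -1)
combine: 4πI² = 105·3/35·1/35 = 9/35
take √, sign +1: I = 0.14304817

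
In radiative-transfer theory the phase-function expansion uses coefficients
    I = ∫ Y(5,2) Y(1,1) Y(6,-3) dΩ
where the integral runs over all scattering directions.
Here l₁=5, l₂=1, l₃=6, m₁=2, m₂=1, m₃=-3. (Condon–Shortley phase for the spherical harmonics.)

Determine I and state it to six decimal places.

m-sum 0 ✓  L=12 even ✓  4≤6≤6 ✓
Π(2lᵢ+1) = 11×3×13 = 429
triangle coeff Δ(5,1,6) = 1/858
Σ_t [0,0]: t=0:+1/14400 = 1/14400
(3j)²=6/143 [(5 1 6; 0 0 0)], sign=+1
Σ_t [0,0]: t=0:+1/60480 = 1/60480
(3j)²=6/143 [(5 1 6; 2 1 -3)], sign=-1
⇒ 4πI² = 108/143
I = (-1)√(108/143/(4π)) = -0.24515397

-0.245154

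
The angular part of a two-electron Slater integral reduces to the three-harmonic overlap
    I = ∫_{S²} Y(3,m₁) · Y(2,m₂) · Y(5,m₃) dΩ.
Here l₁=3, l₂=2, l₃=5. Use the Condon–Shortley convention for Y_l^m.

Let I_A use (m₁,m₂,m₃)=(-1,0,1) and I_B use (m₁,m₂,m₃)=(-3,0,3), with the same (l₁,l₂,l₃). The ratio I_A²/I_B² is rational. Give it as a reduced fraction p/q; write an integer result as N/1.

Same 3,2,5: normalisation and zero-m 3j drop out of the ratio.
A: Δ: 0! 6! 4! / 11! → 1/2310; sum: t=0:+1/192 = 1/192; 3j²(3 2 5; -1 0 1) = Δ·Π!·Σ² = 3/77  (sign +1)
B: Δ: 0! 6! 4! / 11! → 1/2310; sum: t=0:+1/2880 = 1/2880; 3j²(3 2 5; -3 0 3) = Δ·Π!·Σ² = 2/165  (sign +1)
I_A²/I_B² = (3/77)/(2/165) = 45/14

45/14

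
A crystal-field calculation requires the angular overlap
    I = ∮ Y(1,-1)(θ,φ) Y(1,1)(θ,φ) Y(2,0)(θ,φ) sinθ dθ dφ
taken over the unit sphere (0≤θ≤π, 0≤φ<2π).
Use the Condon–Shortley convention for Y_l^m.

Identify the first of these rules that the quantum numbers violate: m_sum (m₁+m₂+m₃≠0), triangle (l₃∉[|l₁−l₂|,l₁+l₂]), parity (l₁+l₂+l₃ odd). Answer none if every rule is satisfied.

none

m₁+m₂+m₃ = -1 + 1 + 0 = 0  ✓
triangle: |1−1|=0 ≤ l₃=2 ≤ 1+1=2  ✓
parity: l₁+l₂+l₃ = 4 is even  ✓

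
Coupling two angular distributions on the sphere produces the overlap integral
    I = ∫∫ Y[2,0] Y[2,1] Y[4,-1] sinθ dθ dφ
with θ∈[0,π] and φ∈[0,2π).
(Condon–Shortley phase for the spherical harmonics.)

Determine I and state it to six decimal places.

-0.220728

Checks pass: Σm=0; 8 even; l₃=4∈[0,4].
(2·2+1)(2·2+1)(2·4+1) = 225
Δ: 0! 4! 4! / 9! → 1/630
sum: t=0:+1/16 = 1/16
3j²(2 2 4; 0 0 0) = Δ·Π!·Σ² = 2/35  (sign +1)
sum: t=0:+1/24 = 1/24
3j²(2 2 4; 0 1 -1) = Δ·Π!·Σ² = 1/21  (sign -1)
combine: 4πI² = 225·2/35·1/21 = 30/49
take √, sign -1: I = -0.22072812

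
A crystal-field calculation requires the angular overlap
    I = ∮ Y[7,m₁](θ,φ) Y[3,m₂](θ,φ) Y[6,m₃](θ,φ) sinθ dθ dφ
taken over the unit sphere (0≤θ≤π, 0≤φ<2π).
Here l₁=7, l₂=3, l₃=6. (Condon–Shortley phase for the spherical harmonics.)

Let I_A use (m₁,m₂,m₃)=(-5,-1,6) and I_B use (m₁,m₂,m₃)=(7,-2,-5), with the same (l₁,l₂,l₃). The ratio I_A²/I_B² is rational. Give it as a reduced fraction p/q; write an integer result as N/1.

216/455

Same 7,3,6: normalisation and zero-m 3j drop out of the ratio.
A: Δ: 4! 10! 2! / 17! → 1/2042040; sum: t=2:+1/29030400 = 1/29030400; 3j²(7 3 6; -5 -1 6) = Δ·Π!·Σ² = 99/7735  (sign +1)
B: Δ: 4! 10! 2! / 17! → 1/2042040; sum: t=0:+1/87091200 = 1/87091200; 3j²(7 3 6; 7 -2 -5) = Δ·Π!·Σ² = 11/408  (sign -1)
I_A²/I_B² = (99/7735)/(11/408) = 216/455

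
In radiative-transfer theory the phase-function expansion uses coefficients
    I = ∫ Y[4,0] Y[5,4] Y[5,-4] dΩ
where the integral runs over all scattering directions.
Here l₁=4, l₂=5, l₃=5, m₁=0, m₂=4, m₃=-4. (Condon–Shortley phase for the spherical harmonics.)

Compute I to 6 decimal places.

-0.130198

Rules hold: Σm=0, L=14 even, 1≤5≤9.
N = 9·11·11 = 1089
Δ = 4!·4!·6!/15! = 1/3153150
Racah Σ t=0..4: t=0:+1/69120 t=1:−1/1728 t=2:+1/576 t=3:−1/1728 t=4:+1/69120 = 7/11520
⇒ 3j(4 5 5; 0 0 0)² = 2/143, sgn -1
Racah Σ t=3..4: t=3:−1/25920 t=4:+1/69120 = -1/41472
⇒ 3j(4 5 5; 0 4 -4)² = 2/143, sgn +1
4πI² = N·(3j₀)²·(3jₘ)² = 36/169
I = -1·√(0.213018/4π) = -0.13019760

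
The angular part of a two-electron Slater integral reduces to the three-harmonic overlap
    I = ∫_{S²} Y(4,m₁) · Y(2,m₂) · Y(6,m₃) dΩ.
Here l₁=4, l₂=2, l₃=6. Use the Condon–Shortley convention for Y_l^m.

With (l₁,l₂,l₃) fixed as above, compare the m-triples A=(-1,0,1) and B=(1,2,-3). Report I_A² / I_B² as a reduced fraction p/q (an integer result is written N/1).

5/3

Shared (l₁,l₂,l₃)=(4,2,6): N and (l;000)² cancel in I_A²/I_B².
A: Δ = 0!·8!·4!/13! = 1/6435; Racah Σ t=0..0: t=0:+1/2880 = 1/2880; ⇒ 3j(4 2 6; -1 0 1)² = 14/429, sgn -1
B: Δ = 0!·8!·4!/13! = 1/6435; Racah Σ t=0..0: t=0:+1/17280 = 1/17280; ⇒ 3j(4 2 6; 1 2 -3)² = 14/715, sgn -1
I_A²/I_B² = (14/429)/(14/715) = 5/3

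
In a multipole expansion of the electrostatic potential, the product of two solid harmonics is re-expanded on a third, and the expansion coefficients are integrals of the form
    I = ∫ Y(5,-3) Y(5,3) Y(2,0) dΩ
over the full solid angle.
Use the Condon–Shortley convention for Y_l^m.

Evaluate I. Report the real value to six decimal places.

m-sum 0 ✓  L=12 even ✓  0≤2≤10 ✓
Π(2lᵢ+1) = 11×11×5 = 605
triangle coeff Δ(5,5,2) = 1/38610
Σ_t [3,5]: t=3:−1/2880 t=4:+1/576 t=5:−1/2880 = 1/960
(3j)²=10/429 [(5 5 2; 0 0 0)], sign=+1
Σ_t [6,8]: t=6:+1/5760 t=7:−1/5040 t=8:+1/161280 = -1/53760
(3j)²=1/4290 [(5 5 2; -3 3 0)], sign=-1
⇒ 4πI² = 5/1521
I = (-1)√(5/1521/(4π)) = -0.01617393

-0.016174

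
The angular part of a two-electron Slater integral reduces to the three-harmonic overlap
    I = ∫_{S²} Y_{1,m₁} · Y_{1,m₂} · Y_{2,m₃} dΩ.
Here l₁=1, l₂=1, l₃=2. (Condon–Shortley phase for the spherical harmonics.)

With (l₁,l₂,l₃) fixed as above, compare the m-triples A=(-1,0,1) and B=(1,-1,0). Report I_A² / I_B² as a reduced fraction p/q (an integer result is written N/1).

Shared (l₁,l₂,l₃)=(1,1,2): N and (l;000)² cancel in I_A²/I_B².
A: Δ = 0!·2!·2!/5! = 1/30; Racah Σ t=0..0: t=0:+1/2 = 1/2; ⇒ 3j(1 1 2; -1 0 1)² = 1/10, sgn -1
B: Δ = 0!·2!·2!/5! = 1/30; Racah Σ t=0..0: t=0:+1/4 = 1/4; ⇒ 3j(1 1 2; 1 -1 0)² = 1/30, sgn +1
I_A²/I_B² = (1/10)/(1/30) = 3/1

3/1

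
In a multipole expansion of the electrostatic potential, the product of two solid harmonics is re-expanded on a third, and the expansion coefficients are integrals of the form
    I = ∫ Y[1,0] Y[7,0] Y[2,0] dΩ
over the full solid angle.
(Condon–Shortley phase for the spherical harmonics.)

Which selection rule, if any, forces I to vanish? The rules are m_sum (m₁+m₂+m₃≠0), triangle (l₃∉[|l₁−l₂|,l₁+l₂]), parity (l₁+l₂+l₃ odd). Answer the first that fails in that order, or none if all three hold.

triangle

Σmᵢ = 0  ✓
l₃∈[|l₁−l₂|,l₁+l₂]=[6,8], have l₃=2  ✗
Σlᵢ = 10 ⇒ even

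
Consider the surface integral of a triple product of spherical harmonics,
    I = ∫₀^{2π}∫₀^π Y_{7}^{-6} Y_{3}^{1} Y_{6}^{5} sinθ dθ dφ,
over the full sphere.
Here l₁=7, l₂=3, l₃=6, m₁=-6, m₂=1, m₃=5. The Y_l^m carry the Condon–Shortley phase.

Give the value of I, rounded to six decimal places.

-0.034007

m-sum 0 ✓  L=16 even ✓  4≤6≤10 ✓
Π(2lᵢ+1) = 15×7×13 = 1365
triangle coeff Δ(7,3,6) = 1/2042040
Σ_t [1,3]: t=1:−1/207360 t=2:+1/57600 t=3:−1/207360 = 1/129600
(3j)²=168/12155 [(7 3 6; 0 0 0)], sign=+1
Σ_t [3,4]: t=3:−1/21772800 t=4:+1/17418240 = 1/87091200
(3j)²=11/14280 [(7 3 6; -6 1 5)], sign=-1
⇒ 4πI² = 21/1445
I = (-1)√(21/1445/(4π)) = -0.03400719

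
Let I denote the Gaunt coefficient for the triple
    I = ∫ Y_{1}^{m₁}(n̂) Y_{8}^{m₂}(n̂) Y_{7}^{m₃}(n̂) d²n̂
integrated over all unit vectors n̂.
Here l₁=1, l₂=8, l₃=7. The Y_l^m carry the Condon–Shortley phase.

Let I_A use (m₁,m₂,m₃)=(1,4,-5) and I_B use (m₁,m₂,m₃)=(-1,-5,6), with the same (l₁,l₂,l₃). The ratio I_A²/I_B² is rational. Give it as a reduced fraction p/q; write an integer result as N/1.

2/1

l's match ⇒ only the (l;m) 3-j factors differ between A and B.
A: triangle coeff Δ(1,8,7) = 1/2040; Σ_t [0,0]: t=0:+1/1916006400 = 1/1916006400; (3j)²=1/340 [(1 8 7; 1 4 -5)], sign=+1
B: triangle coeff Δ(1,8,7) = 1/2040; Σ_t [2,2]: t=2:+1/12454041600 = 1/12454041600; (3j)²=1/680 [(1 8 7; -1 -5 6)], sign=-1
I_A²/I_B² = (1/340)/(1/680) = 2/1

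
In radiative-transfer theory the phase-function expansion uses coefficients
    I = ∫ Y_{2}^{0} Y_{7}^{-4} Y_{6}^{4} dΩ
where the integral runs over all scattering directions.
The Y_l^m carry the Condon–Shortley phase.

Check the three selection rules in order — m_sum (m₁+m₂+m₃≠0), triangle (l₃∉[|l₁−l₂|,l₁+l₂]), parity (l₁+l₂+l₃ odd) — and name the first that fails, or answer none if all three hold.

parity

azimuthal sum: 0 − 4 + 4 = 0  ✓
5 ≤ 6 ≤ 9 (triangle on l)  ✓
L = 2 + 7 + 6 = 15 (odd)  ✗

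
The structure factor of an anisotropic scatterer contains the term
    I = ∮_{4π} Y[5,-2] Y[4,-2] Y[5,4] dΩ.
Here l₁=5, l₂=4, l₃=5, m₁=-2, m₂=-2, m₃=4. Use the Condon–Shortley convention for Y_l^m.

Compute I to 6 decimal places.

m-sum 0 ✓  L=14 even ✓  1≤5≤9 ✓
Π(2lᵢ+1) = 11×9×11 = 1089
triangle coeff Δ(5,4,5) = 1/3153150
Σ_t [0,4]: t=0:+1/69120 t=1:−1/1728 t=2:+1/576 t=3:−1/1728 t=4:+1/69120 = 7/11520
(3j)²=2/143 [(5 4 5; 0 0 0)], sign=-1
Σ_t [1,2]: t=1:−1/25920 t=2:+1/11520 = 1/20736
(3j)²=5/429 [(5 4 5; -2 -2 4)], sign=-1
⇒ 4πI² = 30/169
I = (+1)√(30/169/(4π)) = 0.11885360

0.118854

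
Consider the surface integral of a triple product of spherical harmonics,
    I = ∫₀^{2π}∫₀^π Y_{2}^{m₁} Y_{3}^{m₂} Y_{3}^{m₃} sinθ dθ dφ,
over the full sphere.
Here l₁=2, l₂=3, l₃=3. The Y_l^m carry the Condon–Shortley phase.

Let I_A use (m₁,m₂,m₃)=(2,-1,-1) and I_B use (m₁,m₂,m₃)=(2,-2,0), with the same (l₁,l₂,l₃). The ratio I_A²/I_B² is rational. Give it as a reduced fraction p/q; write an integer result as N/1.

l's match ⇒ only the (l;m) 3-j factors differ between A and B.
A: triangle coeff Δ(2,3,3) = 1/3780; Σ_t [0,0]: t=0:+1/16 = 1/16; (3j)²=2/35 [(2 3 3; 2 -1 -1)], sign=+1
B: triangle coeff Δ(2,3,3) = 1/3780; Σ_t [0,0]: t=0:+1/24 = 1/24; (3j)²=1/21 [(2 3 3; 2 -2 0)], sign=-1
I_A²/I_B² = (2/35)/(1/21) = 6/5

6/5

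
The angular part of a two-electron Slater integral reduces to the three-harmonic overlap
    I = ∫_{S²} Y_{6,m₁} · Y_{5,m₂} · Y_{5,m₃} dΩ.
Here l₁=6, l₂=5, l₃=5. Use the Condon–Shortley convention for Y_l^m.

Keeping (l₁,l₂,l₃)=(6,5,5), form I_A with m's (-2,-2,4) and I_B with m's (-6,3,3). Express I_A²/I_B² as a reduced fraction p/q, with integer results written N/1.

Same 6,5,5: normalisation and zero-m 3j drop out of the ratio.
A: Δ: 6! 6! 4! / 17! → 1/28588560; sum: t=2:+1/207360 t=3:−1/103680 = -1/207360; 3j²(6 5 5; -2 -2 4) = Δ·Π!·Σ² = 21/2431  (sign +1)
B: Δ: 6! 6! 4! / 17! → 1/28588560; sum: t=6:+1/2073600 = 1/2073600; 3j²(6 5 5; -6 3 3) = Δ·Π!·Σ² = 28/1105  (sign +1)
I_A²/I_B² = (21/2431)/(28/1105) = 15/44

15/44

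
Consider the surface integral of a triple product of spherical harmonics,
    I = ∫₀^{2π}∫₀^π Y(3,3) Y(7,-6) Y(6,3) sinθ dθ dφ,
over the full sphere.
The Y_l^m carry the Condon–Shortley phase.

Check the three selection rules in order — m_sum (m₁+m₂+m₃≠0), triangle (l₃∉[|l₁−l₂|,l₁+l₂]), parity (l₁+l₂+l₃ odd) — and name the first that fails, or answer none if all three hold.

none

Σmᵢ = 0  ✓
l₃∈[|l₁−l₂|,l₁+l₂]=[4,10], have l₃=6  ✓
Σlᵢ = 16 ⇒ even  ✓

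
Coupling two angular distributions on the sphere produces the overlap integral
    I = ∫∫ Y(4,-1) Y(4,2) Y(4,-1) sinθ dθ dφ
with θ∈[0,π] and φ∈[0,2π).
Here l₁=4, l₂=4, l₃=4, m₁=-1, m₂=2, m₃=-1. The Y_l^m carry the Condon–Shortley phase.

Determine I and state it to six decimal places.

0.144370

Checks pass: Σm=0; 12 even; l₃=4∈[0,8].
(2·4+1)(2·4+1)(2·4+1) = 729
Δ: 4! 4! 4! / 13! → 1/450450
sum: t=0:+1/13824 t=1:−1/216 t=2:+1/64 t=3:−1/216 t=4:+1/13824 = 5/768
3j²(4 4 4; 0 0 0) = Δ·Π!·Σ² = 18/1001  (sign +1)
sum: t=2:+1/576 t=3:−1/144 t=4:+1/576 = -1/288
3j²(4 4 4; -1 2 -1) = Δ·Π!·Σ² = 20/1001  (sign +1)
combine: 4πI² = 729·18/1001·20/1001 = 262440/1002001
take √, sign +1: I = 0.14436968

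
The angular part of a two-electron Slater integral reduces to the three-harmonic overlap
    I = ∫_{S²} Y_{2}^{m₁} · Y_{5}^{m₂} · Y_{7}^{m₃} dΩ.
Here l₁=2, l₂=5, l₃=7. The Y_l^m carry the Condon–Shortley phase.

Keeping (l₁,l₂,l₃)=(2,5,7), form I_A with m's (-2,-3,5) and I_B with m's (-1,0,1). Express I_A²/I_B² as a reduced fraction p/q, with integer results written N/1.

Same 2,5,7: normalisation and zero-m 3j drop out of the ratio.
A: Δ: 0! 4! 10! / 15! → 1/15015; sum: t=0:+1/1935360 = 1/1935360; 3j²(2 5 7; -2 -3 5) = Δ·Π!·Σ² = 3/91  (sign +1)
B: Δ: 0! 4! 10! / 15! → 1/15015; sum: t=0:+1/86400 = 1/86400; 3j²(2 5 7; -1 0 1) = Δ·Π!·Σ² = 16/715  (sign +1)
I_A²/I_B² = (3/91)/(16/715) = 165/112

165/112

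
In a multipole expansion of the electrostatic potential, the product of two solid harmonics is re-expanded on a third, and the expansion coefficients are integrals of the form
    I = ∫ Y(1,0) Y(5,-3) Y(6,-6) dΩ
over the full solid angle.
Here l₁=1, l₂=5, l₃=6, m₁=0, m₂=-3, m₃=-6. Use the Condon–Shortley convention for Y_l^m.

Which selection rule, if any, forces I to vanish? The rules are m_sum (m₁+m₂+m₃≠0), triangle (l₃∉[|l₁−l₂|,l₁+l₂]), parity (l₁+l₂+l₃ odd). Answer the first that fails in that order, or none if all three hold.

azimuthal sum: 0 − 3 − 6 = -9  ✗
4 ≤ 6 ≤ 6 (triangle on l)
L = 1 + 5 + 6 = 12 (even)

m_sum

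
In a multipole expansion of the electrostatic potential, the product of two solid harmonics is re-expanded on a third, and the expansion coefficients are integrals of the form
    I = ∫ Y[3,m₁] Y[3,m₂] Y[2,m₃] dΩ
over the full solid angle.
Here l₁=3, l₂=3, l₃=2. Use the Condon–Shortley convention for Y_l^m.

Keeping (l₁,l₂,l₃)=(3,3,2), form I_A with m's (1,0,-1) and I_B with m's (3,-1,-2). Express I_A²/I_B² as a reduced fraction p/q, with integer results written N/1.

1/5

Same 3,3,2: normalisation and zero-m 3j drop out of the ratio.
A: Δ: 4! 2! 2! / 9! → 1/3780; sum: t=1:−1/12 t=2:+1/8 = 1/24; 3j²(3 3 2; 1 0 -1) = Δ·Π!·Σ² = 1/210  (sign -1)
B: Δ: 4! 2! 2! / 9! → 1/3780; sum: t=0:+1/96 = 1/96; 3j²(3 3 2; 3 -1 -2) = Δ·Π!·Σ² = 1/42  (sign +1)
I_A²/I_B² = (1/210)/(1/42) = 1/5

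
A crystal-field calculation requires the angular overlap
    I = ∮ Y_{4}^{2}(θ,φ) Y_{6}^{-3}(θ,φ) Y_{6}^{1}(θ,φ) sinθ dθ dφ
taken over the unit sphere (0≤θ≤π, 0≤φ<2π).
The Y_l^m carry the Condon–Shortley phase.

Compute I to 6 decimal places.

Checks pass: Σm=0; 16 even; l₃=6∈[2,10].
(2·4+1)(2·6+1)(2·6+1) = 1521
Δ: 4! 4! 8! / 17! → 1/15315300
sum: t=0:+1/829440 t=1:−1/25920 t=2:+1/9216 t=3:−1/25920 t=4:+1/829440 = 7/207360
3j²(4 6 6; 0 0 0) = Δ·Π!·Σ² = 28/2431  (sign +1)
sum: t=0:+1/69120 t=1:−1/51840 t=2:+1/483840 = -1/362880
3j²(4 6 6; 2 -3 1) = Δ·Π!·Σ² = 16/17017  (sign +1)
combine: 4πI² = 1521·28/2431·16/17017 = 576/34969
take √, sign +1: I = 0.03620468

0.036205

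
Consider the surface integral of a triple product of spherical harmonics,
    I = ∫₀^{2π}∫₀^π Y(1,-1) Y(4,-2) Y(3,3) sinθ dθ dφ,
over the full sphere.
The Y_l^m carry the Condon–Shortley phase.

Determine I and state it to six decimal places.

0.061558

m-sum 0 ✓  L=8 even ✓  3≤3≤5 ✓
Π(2lᵢ+1) = 3×9×7 = 189
triangle coeff Δ(1,4,3) = 1/252
Σ_t [1,1]: t=1:−1/36 = -1/36
(3j)²=4/63 [(1 4 3; 0 0 0)], sign=+1
Σ_t [2,2]: t=2:+1/1440 = 1/1440
(3j)²=1/252 [(1 4 3; -1 -2 3)], sign=+1
⇒ 4πI² = 1/21
I = (+1)√(1/21/(4π)) = 0.06155813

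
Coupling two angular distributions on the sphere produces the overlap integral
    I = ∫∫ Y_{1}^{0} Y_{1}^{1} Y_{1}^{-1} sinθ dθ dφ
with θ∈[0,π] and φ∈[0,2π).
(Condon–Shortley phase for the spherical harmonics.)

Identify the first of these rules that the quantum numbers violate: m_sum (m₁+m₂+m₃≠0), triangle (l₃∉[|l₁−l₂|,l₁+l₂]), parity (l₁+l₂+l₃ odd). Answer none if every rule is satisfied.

azimuthal sum: 0 + 1 − 1 = 0  ✓
0 ≤ 1 ≤ 2 (triangle on l)  ✓
L = 1 + 1 + 1 = 3 (odd)  ✗

parity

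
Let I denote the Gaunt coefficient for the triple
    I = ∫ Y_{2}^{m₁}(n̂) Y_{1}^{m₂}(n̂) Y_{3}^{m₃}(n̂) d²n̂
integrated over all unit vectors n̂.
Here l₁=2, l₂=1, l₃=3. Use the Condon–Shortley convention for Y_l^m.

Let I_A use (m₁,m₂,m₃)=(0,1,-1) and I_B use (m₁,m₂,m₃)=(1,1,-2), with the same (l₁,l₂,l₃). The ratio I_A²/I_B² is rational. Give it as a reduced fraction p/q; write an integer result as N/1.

Shared (l₁,l₂,l₃)=(2,1,3): N and (l;000)² cancel in I_A²/I_B².
A: Δ = 0!·4!·2!/7! = 1/105; Racah Σ t=0..0: t=0:+1/8 = 1/8; ⇒ 3j(2 1 3; 0 1 -1)² = 2/35, sgn +1
B: Δ = 0!·4!·2!/7! = 1/105; Racah Σ t=0..0: t=0:+1/12 = 1/12; ⇒ 3j(2 1 3; 1 1 -2)² = 2/21, sgn -1
I_A²/I_B² = (2/35)/(2/21) = 3/5

3/5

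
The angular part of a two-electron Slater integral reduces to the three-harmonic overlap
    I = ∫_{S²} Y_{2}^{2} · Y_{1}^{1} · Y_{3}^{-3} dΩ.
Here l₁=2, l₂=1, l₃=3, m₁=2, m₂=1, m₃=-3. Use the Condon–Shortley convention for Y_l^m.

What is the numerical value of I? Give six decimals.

-0.319865

Rules hold: Σm=0, L=6 even, 1≤3≤3.
N = 5·3·7 = 105
Δ = 0!·4!·2!/7! = 1/105
Racah Σ t=0..0: t=0:+1/4 = 1/4
⇒ 3j(2 1 3; 0 0 0)² = 3/35, sgn -1
Racah Σ t=0..0: t=0:+1/48 = 1/48
⇒ 3j(2 1 3; 2 1 -3)² = 1/7, sgn +1
4πI² = N·(3j₀)²·(3jₘ)² = 9/7
I = -1·√(1.28571/4π) = -0.31986543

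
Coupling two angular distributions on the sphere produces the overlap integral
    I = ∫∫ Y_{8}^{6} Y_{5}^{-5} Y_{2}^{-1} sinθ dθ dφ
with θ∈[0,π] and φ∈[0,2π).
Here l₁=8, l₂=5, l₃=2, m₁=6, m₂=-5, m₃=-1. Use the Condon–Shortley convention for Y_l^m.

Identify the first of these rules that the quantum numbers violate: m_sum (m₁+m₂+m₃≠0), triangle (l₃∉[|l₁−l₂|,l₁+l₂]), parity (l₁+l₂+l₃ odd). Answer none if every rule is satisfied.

triangle

m₁+m₂+m₃ = 6 − 5 − 1 = 0  ✓
triangle: |8−5|=3 ≤ l₃=2 ≤ 8+5=13  ✗
parity: l₁+l₂+l₃ = 15 is odd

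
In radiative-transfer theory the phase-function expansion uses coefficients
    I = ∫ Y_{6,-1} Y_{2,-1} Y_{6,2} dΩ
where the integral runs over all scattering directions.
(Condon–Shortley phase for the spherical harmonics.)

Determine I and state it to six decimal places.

m-sum 0 ✓  L=14 even ✓  4≤6≤8 ✓
Π(2lᵢ+1) = 13×5×13 = 845
triangle coeff Δ(6,2,6) = 1/90090
Σ_t [0,2]: t=0:+1/69120 t=1:−1/14400 t=2:+1/69120 = -7/172800
(3j)²=14/715 [(6 2 6; 0 0 0)], sign=-1
Σ_t [0,1]: t=0:+1/60480 t=1:−1/34560 = -1/80640
(3j)²=6/1001 [(6 2 6; -1 -1 2)], sign=-1
⇒ 4πI² = 12/121
I = (+1)√(12/121/(4π)) = 0.08883682

0.088837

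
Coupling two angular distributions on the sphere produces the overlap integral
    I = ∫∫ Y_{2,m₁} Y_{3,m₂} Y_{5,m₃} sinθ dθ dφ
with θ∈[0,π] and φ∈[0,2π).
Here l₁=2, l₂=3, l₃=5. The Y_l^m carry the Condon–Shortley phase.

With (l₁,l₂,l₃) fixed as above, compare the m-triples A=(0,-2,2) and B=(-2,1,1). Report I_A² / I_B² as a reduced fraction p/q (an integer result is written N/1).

Same 2,3,5: normalisation and zero-m 3j drop out of the ratio.
A: Δ: 0! 4! 6! / 11! → 1/2310; sum: t=0:+1/480 = 1/480; 3j²(2 3 5; 0 -2 2) = Δ·Π!·Σ² = 3/110  (sign -1)
B: Δ: 0! 4! 6! / 11! → 1/2310; sum: t=0:+1/1152 = 1/1152; 3j²(2 3 5; -2 1 1) = Δ·Π!·Σ² = 1/154  (sign +1)
I_A²/I_B² = (3/110)/(1/154) = 21/5

21/5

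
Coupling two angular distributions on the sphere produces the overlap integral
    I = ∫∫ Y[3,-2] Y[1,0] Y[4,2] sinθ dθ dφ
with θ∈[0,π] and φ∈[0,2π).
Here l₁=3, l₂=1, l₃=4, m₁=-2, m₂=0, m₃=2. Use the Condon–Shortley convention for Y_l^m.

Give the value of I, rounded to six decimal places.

0.213244

Rules hold: Σm=0, L=8 even, 2≤4≤4.
N = 7·3·9 = 189
Δ = 0!·6!·2!/9! = 1/252
Racah Σ t=0..0: t=0:+1/36 = 1/36
⇒ 3j(3 1 4; 0 0 0)² = 4/63, sgn +1
Racah Σ t=0..0: t=0:+1/120 = 1/120
⇒ 3j(3 1 4; -2 0 2)² = 1/21, sgn +1
4πI² = N·(3j₀)²·(3jₘ)² = 4/7
I = +1·√(0.571429/4π) = 0.21324362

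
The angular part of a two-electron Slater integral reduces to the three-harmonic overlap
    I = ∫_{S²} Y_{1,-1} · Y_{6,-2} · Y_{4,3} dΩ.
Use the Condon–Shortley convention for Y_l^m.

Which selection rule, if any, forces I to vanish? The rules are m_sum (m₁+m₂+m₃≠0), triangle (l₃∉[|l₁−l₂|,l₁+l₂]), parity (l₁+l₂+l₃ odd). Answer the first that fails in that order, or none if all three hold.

Σmᵢ = 0  ✓
l₃∈[|l₁−l₂|,l₁+l₂]=[5,7], have l₃=4  ✗
Σlᵢ = 11 ⇒ odd

triangle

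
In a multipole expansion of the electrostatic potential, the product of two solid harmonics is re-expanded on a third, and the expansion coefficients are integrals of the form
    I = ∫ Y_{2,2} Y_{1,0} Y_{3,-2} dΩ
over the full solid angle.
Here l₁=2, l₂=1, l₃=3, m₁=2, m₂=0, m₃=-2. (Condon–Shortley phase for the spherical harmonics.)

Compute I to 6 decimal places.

m-sum 0 ✓  L=6 even ✓  1≤3≤3 ✓
Π(2lᵢ+1) = 5×3×7 = 105
triangle coeff Δ(2,1,3) = 1/105
Σ_t [0,0]: t=0:+1/4 = 1/4
(3j)²=3/35 [(2 1 3; 0 0 0)], sign=-1
Σ_t [0,0]: t=0:+1/24 = 1/24
(3j)²=1/21 [(2 1 3; 2 0 -2)], sign=-1
⇒ 4πI² = 3/7
I = (+1)√(3/7/(4π)) = 0.18467439

0.184674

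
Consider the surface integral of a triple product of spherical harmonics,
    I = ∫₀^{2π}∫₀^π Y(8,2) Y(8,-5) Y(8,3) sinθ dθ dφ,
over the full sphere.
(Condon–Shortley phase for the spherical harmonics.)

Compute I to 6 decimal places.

Rules hold: Σm=0, L=24 even, 0≤8≤16.
N = 17·17·17 = 4913
Δ = 8!·8!·8!/25! = 1/236637794250
Racah Σ t=0..8: t=0:+1/65548320768000 t=1:−1/128024064000 t=2:+1/2985984000 t=3:−1/373248000 t=4:+1/191102976 t=5:−1/373248000 t=6:+1/2985984000 t=7:−1/128024064000 t=8:+1/65548320768000 = 11/20808990720
⇒ 3j(8 8 8; 0 0 0)² = 490/96577, sgn +1
Racah Σ t=0..3: t=0:+1/41803776000 t=1:−1/5225472000 t=2:+1/4180377600 t=3:−1/20901888000 = 1/41803776000
⇒ 3j(8 8 8; 2 -5 3)² = 42/37145, sgn -1
4πI² = N·(3j₀)²·(3jₘ)² = 69972/2482597
I = -1·√(0.028185/4π) = -0.04735917

-0.047359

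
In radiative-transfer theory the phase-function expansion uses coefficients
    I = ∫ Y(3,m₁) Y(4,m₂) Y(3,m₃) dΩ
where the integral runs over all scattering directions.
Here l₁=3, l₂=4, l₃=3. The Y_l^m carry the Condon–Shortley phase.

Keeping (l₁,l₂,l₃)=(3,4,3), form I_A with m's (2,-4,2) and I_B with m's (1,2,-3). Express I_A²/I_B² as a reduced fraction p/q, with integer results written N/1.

35/27

Same 3,4,3: normalisation and zero-m 3j drop out of the ratio.
A: Δ: 4! 2! 4! / 11! → 1/34650; sum: t=0:+1/576 = 1/576; 3j²(3 4 3; 2 -4 2) = Δ·Π!·Σ² = 5/99  (sign -1)
B: Δ: 4! 2! 4! / 11! → 1/34650; sum: t=2:+1/192 = 1/192; 3j²(3 4 3; 1 2 -3) = Δ·Π!·Σ² = 3/77  (sign +1)
I_A²/I_B² = (5/99)/(3/77) = 35/27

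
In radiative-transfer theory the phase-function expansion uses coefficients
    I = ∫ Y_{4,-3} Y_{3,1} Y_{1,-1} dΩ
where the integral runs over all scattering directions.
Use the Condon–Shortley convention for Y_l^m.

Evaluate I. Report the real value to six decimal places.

-3 + 1 − 1 = -3 ≠ 0: azimuthal integral kills it; I = 0

0.000000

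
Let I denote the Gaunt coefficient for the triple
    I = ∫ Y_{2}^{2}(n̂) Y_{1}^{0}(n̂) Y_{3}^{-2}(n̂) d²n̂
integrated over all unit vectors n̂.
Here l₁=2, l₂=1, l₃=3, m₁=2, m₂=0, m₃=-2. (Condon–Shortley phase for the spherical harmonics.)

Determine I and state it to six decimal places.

0.184674

Rules hold: Σm=0, L=6 even, 1≤3≤3.
N = 5·3·7 = 105
Δ = 0!·4!·2!/7! = 1/105
Racah Σ t=0..0: t=0:+1/4 = 1/4
⇒ 3j(2 1 3; 0 0 0)² = 3/35, sgn -1
Racah Σ t=0..0: t=0:+1/24 = 1/24
⇒ 3j(2 1 3; 2 0 -2)² = 1/21, sgn -1
4πI² = N·(3j₀)²·(3jₘ)² = 3/7
I = +1·√(0.428571/4π) = 0.18467439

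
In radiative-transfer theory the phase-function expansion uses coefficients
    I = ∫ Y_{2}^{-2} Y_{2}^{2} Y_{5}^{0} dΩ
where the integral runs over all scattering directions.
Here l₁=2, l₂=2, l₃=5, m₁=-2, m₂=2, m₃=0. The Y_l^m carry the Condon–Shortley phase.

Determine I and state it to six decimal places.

triangle: need 0≤l₃≤4, have 5; I=0

0.000000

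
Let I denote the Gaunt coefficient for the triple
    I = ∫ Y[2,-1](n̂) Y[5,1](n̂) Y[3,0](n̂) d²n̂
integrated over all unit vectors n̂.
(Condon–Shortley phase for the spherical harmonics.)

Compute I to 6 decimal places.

-0.214318

Checks pass: Σm=0; 10 even; l₃=3∈[3,7].
(2·2+1)(2·5+1)(2·3+1) = 385
Δ: 4! 0! 6! / 11! → 1/2310
sum: t=2:+1/144 = 1/144
3j²(2 5 3; 0 0 0) = Δ·Π!·Σ² = 10/231  (sign -1)
sum: t=3:−1/216 = -1/216
3j²(2 5 3; -1 1 0) = Δ·Π!·Σ² = 8/231  (sign +1)
combine: 4πI² = 385·10/231·8/231 = 400/693
take √, sign -1: I = -0.21431790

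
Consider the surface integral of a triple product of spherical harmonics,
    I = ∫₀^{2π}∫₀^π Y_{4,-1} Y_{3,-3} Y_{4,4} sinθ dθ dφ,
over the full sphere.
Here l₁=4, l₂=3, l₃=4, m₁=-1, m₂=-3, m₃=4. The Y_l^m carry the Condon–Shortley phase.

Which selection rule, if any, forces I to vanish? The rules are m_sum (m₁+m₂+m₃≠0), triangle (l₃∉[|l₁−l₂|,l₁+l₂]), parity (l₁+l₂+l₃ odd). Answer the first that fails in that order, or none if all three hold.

Σmᵢ = 0  ✓
l₃∈[|l₁−l₂|,l₁+l₂]=[1,7], have l₃=4  ✓
Σlᵢ = 11 ⇒ odd  ✗

parity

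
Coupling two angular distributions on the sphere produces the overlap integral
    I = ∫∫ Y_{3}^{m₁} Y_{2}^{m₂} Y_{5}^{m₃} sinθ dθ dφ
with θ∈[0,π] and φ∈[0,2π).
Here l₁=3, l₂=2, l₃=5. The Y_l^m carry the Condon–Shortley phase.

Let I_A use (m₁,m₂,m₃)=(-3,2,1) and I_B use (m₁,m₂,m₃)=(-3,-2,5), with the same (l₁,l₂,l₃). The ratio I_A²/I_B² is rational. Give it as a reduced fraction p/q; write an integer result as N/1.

1/210

Shared (l₁,l₂,l₃)=(3,2,5): N and (l;000)² cancel in I_A²/I_B².
A: Δ = 0!·6!·4!/11! = 1/2310; Racah Σ t=0..0: t=0:+1/17280 = 1/17280; ⇒ 3j(3 2 5; -3 2 1)² = 1/2310, sgn +1
B: Δ = 0!·6!·4!/11! = 1/2310; Racah Σ t=0..0: t=0:+1/17280 = 1/17280; ⇒ 3j(3 2 5; -3 -2 5)² = 1/11, sgn +1
I_A²/I_B² = (1/2310)/(1/11) = 1/210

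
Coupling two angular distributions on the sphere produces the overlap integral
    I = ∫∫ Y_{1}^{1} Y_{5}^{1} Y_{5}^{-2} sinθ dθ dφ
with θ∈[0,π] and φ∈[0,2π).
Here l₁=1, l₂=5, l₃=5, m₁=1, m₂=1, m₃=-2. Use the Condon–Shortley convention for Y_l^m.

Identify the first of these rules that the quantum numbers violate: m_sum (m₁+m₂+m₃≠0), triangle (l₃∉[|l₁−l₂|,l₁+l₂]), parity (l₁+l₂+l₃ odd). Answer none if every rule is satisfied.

parity

azimuthal sum: 1 + 1 − 2 = 0  ✓
4 ≤ 5 ≤ 6 (triangle on l)  ✓
L = 1 + 5 + 5 = 11 (odd)  ✗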